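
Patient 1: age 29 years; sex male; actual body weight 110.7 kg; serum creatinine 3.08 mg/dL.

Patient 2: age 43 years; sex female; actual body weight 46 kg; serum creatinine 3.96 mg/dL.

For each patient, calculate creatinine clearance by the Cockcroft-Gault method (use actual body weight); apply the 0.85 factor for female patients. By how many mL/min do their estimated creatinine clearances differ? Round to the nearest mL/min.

42 mL/min

Patient 1: CrCl = (140 − 29) × 110.7 / (72 × 3.08) = 12287.7 / 221.76 ≈ 55.4 mL/min
Patient 2: CrCl = (140 − 43) × 46 / (72 × 3.96) × 0.85 = 4462.0 / 285.12 × 0.85 ≈ 13.3 mL/min
|55.4 − 13.3| = 42.1 mL/min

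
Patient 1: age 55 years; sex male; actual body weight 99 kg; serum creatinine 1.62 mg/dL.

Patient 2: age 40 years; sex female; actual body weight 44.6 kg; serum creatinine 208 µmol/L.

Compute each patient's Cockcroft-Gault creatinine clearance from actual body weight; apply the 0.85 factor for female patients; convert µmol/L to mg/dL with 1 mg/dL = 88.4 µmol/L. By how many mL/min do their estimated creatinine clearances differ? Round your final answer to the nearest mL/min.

50 mL/min

Patient 1: CrCl = (140 − 55) × 99 / (72 × 1.62) = 8415.0 / 116.64 ≈ 72.1 mL/min
Patient 2: SCr = 208 / 88.4 = 2.353 mg/dL
Patient 2: CrCl = (140 − 40) × 44.6 / (72 × 2.353) × 0.85 = 4460.0 / 169.42 × 0.85 ≈ 22.4 mL/min
|72.1 − 22.4| = 49.7 mL/min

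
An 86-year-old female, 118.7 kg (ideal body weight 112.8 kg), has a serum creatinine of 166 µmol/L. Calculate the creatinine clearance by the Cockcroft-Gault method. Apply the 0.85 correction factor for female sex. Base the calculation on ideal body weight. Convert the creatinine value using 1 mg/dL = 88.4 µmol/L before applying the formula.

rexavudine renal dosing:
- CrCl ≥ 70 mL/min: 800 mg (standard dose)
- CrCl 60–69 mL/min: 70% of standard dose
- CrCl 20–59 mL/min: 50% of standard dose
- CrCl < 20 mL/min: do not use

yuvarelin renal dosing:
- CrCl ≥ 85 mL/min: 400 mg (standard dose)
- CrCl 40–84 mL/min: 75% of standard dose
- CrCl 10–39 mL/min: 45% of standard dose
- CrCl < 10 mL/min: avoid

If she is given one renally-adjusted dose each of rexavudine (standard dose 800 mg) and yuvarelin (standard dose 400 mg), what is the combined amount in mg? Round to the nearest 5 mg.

SCr = 166 / 88.4 = 1.878 mg/dL
CrCl = (140 − 86) × 112.8 / (72 × 1.878) × 0.85 = 6091.2 / 135.22 × 0.85 ≈ 38.3 mL/min
CrCl ≈ 38 mL/min.
rexavudine: 20–59 mL/min → 50% of 800 mg = 400 mg.
yuvarelin: 10–39 mL/min → 45% of 400 mg = 180 mg.
Total = 400 + 180 = 580 mg.

580 mg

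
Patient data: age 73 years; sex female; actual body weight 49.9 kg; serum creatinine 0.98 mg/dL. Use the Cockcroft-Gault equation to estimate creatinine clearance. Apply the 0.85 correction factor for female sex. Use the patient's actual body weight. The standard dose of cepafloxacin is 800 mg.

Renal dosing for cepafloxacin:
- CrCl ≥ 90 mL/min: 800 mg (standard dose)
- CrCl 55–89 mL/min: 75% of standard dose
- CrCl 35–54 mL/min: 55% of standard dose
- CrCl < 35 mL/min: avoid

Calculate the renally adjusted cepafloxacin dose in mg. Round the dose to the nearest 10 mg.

440 mg

CrCl = (140 − 73) × 49.9 / (72 × 0.98) × 0.85 = 3343.3 / 70.56 × 0.85 ≈ 40.3 mL/min
CrCl ≈ 40 mL/min → bracket 35–54 mL/min.
55% of 800 mg = 440 mg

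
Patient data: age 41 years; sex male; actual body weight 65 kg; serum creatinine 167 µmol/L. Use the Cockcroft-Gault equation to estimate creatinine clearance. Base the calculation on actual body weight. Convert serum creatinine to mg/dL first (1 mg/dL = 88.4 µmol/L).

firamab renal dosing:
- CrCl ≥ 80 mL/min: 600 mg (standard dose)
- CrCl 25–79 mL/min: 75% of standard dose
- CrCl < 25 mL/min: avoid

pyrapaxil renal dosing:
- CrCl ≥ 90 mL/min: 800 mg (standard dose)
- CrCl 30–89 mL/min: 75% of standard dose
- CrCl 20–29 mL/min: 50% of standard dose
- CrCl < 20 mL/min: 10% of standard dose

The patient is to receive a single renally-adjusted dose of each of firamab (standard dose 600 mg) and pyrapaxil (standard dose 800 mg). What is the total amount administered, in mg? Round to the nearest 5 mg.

SCr = 167 / 88.4 = 1.889 mg/dL
CrCl = (140 − 41) × 65 / (72 × 1.889) = 6435.0 / 136.01 ≈ 47.3 mL/min
CrCl ≈ 47 mL/min.
firamab: 25–79 mL/min → 75% of 600 mg = 450 mg.
pyrapaxil: 30–89 mL/min → 75% of 800 mg = 600 mg.
Total = 450 + 600 = 1050 mg.

1050 mg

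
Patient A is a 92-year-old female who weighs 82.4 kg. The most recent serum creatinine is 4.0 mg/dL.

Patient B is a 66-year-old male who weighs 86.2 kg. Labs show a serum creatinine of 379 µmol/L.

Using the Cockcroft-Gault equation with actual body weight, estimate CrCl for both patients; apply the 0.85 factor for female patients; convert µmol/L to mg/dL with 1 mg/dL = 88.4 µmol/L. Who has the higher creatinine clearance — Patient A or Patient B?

Patient A: CrCl = (140 − 92) × 82.4 / (72 × 4) × 0.85 = 3955.2 / 288.00 × 0.85 ≈ 11.7 mL/min
Patient B: SCr = 379 / 88.4 = 4.287 mg/dL
Patient B: CrCl = (140 − 66) × 86.2 / (72 × 4.287) = 6378.8 / 308.66 ≈ 20.7 mL/min
11.7 vs 20.7 mL/min → Patient B is higher.

Patient B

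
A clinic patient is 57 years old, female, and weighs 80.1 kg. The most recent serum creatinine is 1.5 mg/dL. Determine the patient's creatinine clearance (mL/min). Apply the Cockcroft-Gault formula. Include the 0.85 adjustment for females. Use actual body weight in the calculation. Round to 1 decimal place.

52.3 mL/min

CrCl = (140 − 57) × 80.1 / (72 × 1.5) × 0.85 = 6648.3 / 108.00 × 0.85 ≈ 52.3 mL/min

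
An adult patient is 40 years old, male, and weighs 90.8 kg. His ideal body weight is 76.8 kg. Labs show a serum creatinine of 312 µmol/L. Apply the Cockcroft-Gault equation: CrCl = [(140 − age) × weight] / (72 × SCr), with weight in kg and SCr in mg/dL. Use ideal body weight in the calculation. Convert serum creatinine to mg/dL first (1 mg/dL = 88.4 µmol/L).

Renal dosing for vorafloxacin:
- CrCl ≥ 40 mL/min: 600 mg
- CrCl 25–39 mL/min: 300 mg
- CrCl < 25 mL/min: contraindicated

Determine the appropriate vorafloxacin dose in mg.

300 mg

SCr = 312 / 88.4 = 3.529 mg/dL
CrCl = (140 − 40) × 76.8 / (72 × 3.529) = 7680.0 / 254.09 ≈ 30.2 mL/min
CrCl ≈ 30 mL/min → bracket 25–39 mL/min.
Dose for this bracket: 300 mg.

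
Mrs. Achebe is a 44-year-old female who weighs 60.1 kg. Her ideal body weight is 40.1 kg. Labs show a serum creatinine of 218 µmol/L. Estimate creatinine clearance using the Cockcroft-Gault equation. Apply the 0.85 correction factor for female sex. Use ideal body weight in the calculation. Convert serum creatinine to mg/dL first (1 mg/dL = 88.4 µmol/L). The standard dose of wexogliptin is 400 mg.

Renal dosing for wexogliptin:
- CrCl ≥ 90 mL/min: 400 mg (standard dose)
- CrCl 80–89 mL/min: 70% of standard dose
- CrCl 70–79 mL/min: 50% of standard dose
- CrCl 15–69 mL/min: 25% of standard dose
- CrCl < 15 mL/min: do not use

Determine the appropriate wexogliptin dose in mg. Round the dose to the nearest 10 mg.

SCr = 218 / 88.4 = 2.466 mg/dL
CrCl = (140 − 44) × 40.1 / (72 × 2.466) × 0.85 = 3849.6 / 177.55 × 0.85 ≈ 18.4 mL/min
CrCl ≈ 18 mL/min → bracket 15–69 mL/min.
25% of 400 mg = 100 mg

100 mg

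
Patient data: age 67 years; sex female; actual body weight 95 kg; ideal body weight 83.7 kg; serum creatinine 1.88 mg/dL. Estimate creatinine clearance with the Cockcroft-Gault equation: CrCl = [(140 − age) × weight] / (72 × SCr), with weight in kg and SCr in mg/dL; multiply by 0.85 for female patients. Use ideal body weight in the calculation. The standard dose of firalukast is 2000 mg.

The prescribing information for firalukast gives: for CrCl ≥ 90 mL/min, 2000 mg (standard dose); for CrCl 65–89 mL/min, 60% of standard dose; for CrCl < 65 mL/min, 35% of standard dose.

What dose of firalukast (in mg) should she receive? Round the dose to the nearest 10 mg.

CrCl = (140 − 67) × 83.7 / (72 × 1.88) × 0.85 = 6110.1 / 135.36 × 0.85 ≈ 38.4 mL/min
CrCl ≈ 38 mL/min → bracket < 65 mL/min.
35% of 2000 mg = 700 mg

700 mg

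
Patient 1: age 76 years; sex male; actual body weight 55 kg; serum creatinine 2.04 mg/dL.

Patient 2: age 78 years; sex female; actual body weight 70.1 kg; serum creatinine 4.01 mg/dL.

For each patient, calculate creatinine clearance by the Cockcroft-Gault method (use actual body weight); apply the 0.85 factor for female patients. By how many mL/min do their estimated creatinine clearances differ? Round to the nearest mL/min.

11 mL/min

Patient 1: CrCl = (140 − 76) × 55 / (72 × 2.04) = 3520.0 / 146.88 ≈ 24.0 mL/min
Patient 2: CrCl = (140 − 78) × 70.1 / (72 × 4.01) × 0.85 = 4346.2 / 288.72 × 0.85 ≈ 12.8 mL/min
|24.0 − 12.8| = 11.2 mL/min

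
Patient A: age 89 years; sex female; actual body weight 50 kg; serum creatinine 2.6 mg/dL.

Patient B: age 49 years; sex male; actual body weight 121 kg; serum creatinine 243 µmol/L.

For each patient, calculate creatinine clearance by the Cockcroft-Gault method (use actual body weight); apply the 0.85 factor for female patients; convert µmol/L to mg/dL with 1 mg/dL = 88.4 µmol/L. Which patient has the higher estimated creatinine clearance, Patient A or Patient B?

Patient B

Patient A: CrCl = (140 − 89) × 50 / (72 × 2.6) × 0.85 = 2550.0 / 187.20 × 0.85 ≈ 11.6 mL/min
Patient B: SCr = 243 / 88.4 = 2.749 mg/dL
Patient B: CrCl = (140 − 49) × 121 / (72 × 2.749) = 11011.0 / 197.93 ≈ 55.6 mL/min
11.6 vs 55.6 mL/min → Patient B is higher.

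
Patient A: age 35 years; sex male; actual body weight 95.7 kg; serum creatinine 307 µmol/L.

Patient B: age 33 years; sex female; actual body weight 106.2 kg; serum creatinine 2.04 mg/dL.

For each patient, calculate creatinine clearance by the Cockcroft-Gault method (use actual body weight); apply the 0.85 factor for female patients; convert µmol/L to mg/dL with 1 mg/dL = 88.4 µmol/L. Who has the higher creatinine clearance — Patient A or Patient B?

Patient B

Patient A: SCr = 307 / 88.4 = 3.473 mg/dL
Patient A: CrCl = (140 − 35) × 95.7 / (72 × 3.473) = 10048.5 / 250.06 ≈ 40.2 mL/min
Patient B: CrCl = (140 − 33) × 106.2 / (72 × 2.04) × 0.85 = 11363.4 / 146.88 × 0.85 ≈ 65.8 mL/min
40.2 vs 65.8 mL/min → Patient B is higher.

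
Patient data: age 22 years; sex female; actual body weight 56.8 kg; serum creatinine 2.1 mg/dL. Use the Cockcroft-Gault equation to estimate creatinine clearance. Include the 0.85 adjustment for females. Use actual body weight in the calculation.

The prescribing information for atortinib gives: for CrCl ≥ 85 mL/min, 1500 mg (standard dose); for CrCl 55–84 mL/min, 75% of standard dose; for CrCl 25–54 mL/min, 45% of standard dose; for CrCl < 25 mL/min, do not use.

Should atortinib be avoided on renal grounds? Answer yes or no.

no

CrCl = (140 − 22) × 56.8 / (72 × 2.1) × 0.85 = 6702.4 / 151.20 × 0.85 ≈ 37.7 mL/min
CrCl ≈ 38 mL/min, which is ≥ 25 mL/min.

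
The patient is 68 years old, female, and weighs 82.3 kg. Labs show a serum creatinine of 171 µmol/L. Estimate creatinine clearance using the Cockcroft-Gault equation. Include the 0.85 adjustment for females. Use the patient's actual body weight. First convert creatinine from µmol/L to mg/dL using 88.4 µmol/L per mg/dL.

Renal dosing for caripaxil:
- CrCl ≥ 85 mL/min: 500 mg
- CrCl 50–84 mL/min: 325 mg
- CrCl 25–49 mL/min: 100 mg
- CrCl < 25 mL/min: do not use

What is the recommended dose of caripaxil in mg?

SCr = 171 / 88.4 = 1.934 mg/dL
CrCl = (140 − 68) × 82.3 / (72 × 1.934) × 0.85 = 5925.6 / 139.25 × 0.85 ≈ 36.2 mL/min
CrCl ≈ 36 mL/min → bracket 25–49 mL/min.
Dose for this bracket: 100 mg.

100 mg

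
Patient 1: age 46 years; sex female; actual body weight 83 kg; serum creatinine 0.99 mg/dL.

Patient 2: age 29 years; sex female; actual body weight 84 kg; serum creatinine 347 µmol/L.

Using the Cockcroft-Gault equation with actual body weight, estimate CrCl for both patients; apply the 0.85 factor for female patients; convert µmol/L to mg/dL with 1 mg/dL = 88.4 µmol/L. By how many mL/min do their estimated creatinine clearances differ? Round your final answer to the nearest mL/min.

65 mL/min

Patient 1: CrCl = (140 − 46) × 83 / (72 × 0.99) × 0.85 = 7802.0 / 71.28 × 0.85 ≈ 93.0 mL/min
Patient 2: SCr = 347 / 88.4 = 3.925 mg/dL
Patient 2: CrCl = (140 − 29) × 84 / (72 × 3.925) × 0.85 = 9324.0 / 282.60 × 0.85 ≈ 28.0 mL/min
|93.0 − 28.0| = 65.0 mL/min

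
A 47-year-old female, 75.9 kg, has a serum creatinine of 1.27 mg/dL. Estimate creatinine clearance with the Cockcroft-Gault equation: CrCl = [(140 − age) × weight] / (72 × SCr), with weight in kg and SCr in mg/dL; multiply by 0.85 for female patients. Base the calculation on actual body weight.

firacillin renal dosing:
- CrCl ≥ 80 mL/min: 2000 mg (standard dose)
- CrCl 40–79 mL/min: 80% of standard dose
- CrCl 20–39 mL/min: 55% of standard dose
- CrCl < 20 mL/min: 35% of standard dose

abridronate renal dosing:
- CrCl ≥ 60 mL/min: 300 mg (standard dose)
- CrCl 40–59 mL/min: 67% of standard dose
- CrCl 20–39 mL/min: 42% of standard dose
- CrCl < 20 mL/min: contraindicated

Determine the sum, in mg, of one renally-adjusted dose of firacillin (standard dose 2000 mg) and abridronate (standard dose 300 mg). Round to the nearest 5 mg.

CrCl = (140 − 47) × 75.9 / (72 × 1.27) × 0.85 = 7058.7 / 91.44 × 0.85 ≈ 65.6 mL/min
CrCl ≈ 66 mL/min.
firacillin: 40–79 mL/min → 80% of 2000 mg = 1600 mg.
abridronate: ≥ 60 mL/min → 100% of 300 mg = 300 mg.
Total = 1600 + 300 = 1900 mg.

1900 mg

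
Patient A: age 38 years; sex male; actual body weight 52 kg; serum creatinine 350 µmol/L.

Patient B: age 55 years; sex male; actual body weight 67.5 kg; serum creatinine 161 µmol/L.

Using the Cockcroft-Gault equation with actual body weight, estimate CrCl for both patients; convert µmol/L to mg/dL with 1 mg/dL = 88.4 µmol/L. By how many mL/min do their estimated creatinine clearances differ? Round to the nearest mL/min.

Patient A: SCr = 350 / 88.4 = 3.959 mg/dL
Patient A: CrCl = (140 − 38) × 52 / (72 × 3.959) = 5304.0 / 285.05 ≈ 18.6 mL/min
Patient B: SCr = 161 / 88.4 = 1.821 mg/dL
Patient B: CrCl = (140 − 55) × 67.5 / (72 × 1.821) = 5737.5 / 131.11 ≈ 43.8 mL/min
|18.6 − 43.8| = 25.2 mL/min

25 mL/min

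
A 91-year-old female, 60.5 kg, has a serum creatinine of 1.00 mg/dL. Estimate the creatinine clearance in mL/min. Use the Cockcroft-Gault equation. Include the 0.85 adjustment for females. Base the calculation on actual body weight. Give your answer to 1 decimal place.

35.0 mL/min

CrCl = (140 − 91) × 60.5 / (72 × 1) × 0.85 = 2964.5 / 72.00 × 0.85 ≈ 35.0 mL/min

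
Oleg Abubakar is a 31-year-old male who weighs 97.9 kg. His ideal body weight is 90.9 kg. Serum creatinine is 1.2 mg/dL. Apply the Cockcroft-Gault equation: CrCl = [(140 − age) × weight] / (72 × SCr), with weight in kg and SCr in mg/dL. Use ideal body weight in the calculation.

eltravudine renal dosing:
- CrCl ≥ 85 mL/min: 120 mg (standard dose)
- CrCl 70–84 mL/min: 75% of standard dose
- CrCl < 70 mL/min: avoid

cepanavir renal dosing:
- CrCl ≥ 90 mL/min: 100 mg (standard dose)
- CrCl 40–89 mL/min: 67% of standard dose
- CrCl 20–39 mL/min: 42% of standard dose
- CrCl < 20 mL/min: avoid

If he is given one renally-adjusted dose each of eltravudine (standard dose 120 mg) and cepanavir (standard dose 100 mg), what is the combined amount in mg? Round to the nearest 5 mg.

220 mg

CrCl = (140 − 31) × 90.9 / (72 × 1.2) = 9908.1 / 86.40 ≈ 114.7 mL/min
CrCl ≈ 115 mL/min.
eltravudine: ≥ 85 mL/min → 100% of 120 mg = 120 mg.
cepanavir: ≥ 90 mL/min → 100% of 100 mg = 100 mg.
Total = 120 + 100 = 220 mg.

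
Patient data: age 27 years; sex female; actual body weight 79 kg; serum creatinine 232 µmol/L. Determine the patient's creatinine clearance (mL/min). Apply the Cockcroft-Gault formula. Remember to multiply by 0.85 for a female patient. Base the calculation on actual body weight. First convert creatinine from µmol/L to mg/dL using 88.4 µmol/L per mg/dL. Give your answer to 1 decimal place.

40.2 mL/min

SCr = 232 / 88.4 = 2.624 mg/dL
CrCl = (140 − 27) × 79 / (72 × 2.624) × 0.85 = 8927.0 / 188.93 × 0.85 ≈ 40.2 mL/min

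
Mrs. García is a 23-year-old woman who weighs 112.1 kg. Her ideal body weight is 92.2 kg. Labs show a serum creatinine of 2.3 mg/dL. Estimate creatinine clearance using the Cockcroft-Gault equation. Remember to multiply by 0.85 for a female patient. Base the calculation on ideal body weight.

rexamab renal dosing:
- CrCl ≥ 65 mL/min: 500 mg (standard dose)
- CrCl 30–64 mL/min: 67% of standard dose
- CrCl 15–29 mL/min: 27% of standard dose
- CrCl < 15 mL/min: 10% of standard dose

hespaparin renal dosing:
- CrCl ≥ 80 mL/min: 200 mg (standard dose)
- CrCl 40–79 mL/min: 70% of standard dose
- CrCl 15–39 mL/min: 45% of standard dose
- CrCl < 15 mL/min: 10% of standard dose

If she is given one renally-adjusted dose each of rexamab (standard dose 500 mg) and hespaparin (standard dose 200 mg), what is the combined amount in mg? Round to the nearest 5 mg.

CrCl = (140 − 23) × 92.2 / (72 × 2.3) × 0.85 = 10787.4 / 165.60 × 0.85 ≈ 55.4 mL/min
CrCl ≈ 55 mL/min.
rexamab: 30–64 mL/min → 67% of 500 mg = 335 mg.
hespaparin: 40–79 mL/min → 70% of 200 mg = 140 mg.
Total = 335 + 140 = 475 mg.

475 mg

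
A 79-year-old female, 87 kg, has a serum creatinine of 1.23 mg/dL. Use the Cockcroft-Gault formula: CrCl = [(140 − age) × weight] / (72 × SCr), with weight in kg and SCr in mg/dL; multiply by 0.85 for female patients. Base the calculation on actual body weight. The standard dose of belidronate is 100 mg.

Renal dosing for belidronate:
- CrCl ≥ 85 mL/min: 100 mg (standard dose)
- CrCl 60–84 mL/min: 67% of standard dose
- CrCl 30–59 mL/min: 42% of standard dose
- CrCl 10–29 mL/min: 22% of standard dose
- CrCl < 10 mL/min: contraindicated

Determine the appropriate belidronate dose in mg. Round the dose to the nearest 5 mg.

40 mg

CrCl = (140 − 79) × 87 / (72 × 1.23) × 0.85 = 5307.0 / 88.56 × 0.85 ≈ 50.9 mL/min
CrCl ≈ 51 mL/min → bracket 30–59 mL/min.
42% of 100 mg = 42 mg → 40 mg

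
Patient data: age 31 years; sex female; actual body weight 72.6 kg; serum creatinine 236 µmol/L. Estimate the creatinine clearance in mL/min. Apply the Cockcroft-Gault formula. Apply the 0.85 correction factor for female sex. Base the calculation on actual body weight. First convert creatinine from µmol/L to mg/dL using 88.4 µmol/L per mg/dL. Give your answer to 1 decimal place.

SCr = 236 / 88.4 = 2.67 mg/dL
CrCl = (140 − 31) × 72.6 / (72 × 2.67) × 0.85 = 7913.4 / 192.24 × 0.85 ≈ 35.0 mL/min

35.0 mL/min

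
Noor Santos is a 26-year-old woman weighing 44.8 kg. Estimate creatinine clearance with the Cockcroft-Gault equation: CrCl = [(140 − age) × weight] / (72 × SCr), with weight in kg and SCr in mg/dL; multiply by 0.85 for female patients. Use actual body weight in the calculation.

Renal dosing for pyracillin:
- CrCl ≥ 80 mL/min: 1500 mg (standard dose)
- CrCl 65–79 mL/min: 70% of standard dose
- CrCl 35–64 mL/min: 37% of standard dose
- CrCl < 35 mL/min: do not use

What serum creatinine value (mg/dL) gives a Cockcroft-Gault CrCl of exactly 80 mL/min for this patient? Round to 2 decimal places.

0.75 mg/dL

Standard dose requires CrCl ≥ 80 mL/min.
Set (140 − 26) × 44.8 × 0.85 / (72 × SCr) = 80
SCr = (140 − 26) × 44.8 × 0.85 / (72 × 80) = 0.754 mg/dL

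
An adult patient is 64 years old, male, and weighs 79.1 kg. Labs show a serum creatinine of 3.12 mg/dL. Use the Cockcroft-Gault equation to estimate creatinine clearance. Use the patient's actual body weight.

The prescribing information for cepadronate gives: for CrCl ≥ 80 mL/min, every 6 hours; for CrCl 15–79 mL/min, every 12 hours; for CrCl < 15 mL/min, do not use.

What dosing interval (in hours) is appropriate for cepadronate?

every 12 hours

CrCl = (140 − 64) × 79.1 / (72 × 3.12) = 6011.6 / 224.64 ≈ 26.8 mL/min
CrCl ≈ 27 mL/min → bracket 15–79 mL/min → every 12 hours.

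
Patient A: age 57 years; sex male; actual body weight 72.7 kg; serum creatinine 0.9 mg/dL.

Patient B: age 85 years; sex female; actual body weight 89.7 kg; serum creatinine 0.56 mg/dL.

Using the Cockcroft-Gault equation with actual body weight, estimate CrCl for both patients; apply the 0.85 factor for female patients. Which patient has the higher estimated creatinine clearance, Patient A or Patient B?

Patient B

Patient A: CrCl = (140 − 57) × 72.7 / (72 × 0.9) = 6034.1 / 64.80 ≈ 93.1 mL/min
Patient B: CrCl = (140 − 85) × 89.7 / (72 × 0.56) × 0.85 = 4933.5 / 40.32 × 0.85 ≈ 104.0 mL/min
93.1 vs 104.0 mL/min → Patient B is higher.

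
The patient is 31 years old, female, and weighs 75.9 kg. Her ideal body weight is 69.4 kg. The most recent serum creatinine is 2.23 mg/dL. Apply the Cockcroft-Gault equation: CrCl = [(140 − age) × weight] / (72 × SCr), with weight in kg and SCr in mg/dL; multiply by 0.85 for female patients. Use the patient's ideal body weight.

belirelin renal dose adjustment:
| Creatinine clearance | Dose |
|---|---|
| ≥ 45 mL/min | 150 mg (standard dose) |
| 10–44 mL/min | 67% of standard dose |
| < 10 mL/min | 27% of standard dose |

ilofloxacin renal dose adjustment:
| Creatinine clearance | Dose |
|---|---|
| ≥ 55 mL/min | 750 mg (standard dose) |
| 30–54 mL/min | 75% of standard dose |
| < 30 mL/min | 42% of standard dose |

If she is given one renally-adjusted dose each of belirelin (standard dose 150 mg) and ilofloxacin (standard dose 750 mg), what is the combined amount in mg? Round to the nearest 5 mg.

CrCl = (140 − 31) × 69.4 / (72 × 2.23) × 0.85 = 7564.6 / 160.56 × 0.85 ≈ 40.0 mL/min
CrCl ≈ 40 mL/min.
belirelin: 10–44 mL/min → 67% of 150 mg = 100.5 mg.
ilofloxacin: 30–54 mL/min → 75% of 750 mg = 562.5 mg.
Total = 100.5 + 562.5 = 663 mg.

665 mg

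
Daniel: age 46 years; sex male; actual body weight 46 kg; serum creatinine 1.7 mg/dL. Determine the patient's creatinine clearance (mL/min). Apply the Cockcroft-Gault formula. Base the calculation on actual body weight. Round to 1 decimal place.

CrCl = (140 − 46) × 46 / (72 × 1.7) = 4324.0 / 122.40 ≈ 35.3 mL/min

35.3 mL/min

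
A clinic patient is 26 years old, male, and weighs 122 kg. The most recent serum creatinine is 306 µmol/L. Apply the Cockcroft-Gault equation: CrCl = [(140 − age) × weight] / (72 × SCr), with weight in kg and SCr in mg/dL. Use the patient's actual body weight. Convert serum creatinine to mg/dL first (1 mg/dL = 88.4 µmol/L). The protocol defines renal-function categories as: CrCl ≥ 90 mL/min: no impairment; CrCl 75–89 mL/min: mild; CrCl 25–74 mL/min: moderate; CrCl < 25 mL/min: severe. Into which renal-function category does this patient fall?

SCr = 306 / 88.4 = 3.462 mg/dL
CrCl = (140 − 26) × 122 / (72 × 3.462) = 13908.0 / 249.26 ≈ 55.8 mL/min
56 mL/min falls in the 'moderate' range.

moderate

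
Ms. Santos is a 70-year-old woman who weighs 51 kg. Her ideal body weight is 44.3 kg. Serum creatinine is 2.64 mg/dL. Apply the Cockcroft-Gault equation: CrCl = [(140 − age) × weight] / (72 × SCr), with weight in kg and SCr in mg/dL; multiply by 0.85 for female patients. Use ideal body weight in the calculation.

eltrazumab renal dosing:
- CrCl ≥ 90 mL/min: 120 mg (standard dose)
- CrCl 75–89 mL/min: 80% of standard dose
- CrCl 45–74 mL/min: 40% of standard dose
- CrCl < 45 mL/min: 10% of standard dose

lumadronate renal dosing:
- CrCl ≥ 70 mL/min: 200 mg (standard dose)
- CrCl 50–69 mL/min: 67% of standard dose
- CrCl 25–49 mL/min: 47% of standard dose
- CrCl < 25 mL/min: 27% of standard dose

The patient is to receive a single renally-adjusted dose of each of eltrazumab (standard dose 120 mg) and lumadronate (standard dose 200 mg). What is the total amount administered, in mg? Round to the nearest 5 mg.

65 mg

CrCl = (140 − 70) × 44.3 / (72 × 2.64) × 0.85 = 3101.0 / 190.08 × 0.85 ≈ 13.9 mL/min
CrCl ≈ 14 mL/min.
eltrazumab: < 45 mL/min → 10% of 120 mg = 12 mg.
lumadronate: < 25 mL/min → 27% of 200 mg = 54 mg.
Total = 12 + 54 = 66 mg.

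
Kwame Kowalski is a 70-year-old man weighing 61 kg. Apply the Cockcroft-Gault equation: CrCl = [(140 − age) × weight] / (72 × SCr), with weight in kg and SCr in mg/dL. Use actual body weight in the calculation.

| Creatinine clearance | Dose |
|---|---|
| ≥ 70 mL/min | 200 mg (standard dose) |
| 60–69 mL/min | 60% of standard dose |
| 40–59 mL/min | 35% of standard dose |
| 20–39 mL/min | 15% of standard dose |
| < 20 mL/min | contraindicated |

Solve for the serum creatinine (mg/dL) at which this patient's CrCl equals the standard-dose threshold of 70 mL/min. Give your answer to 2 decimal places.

Standard dose requires CrCl ≥ 70 mL/min.
Set (140 − 70) × 61 / (72 × SCr) = 70
SCr = (140 − 70) × 61 / (72 × 70) = 0.847 mg/dL

0.85 mg/dL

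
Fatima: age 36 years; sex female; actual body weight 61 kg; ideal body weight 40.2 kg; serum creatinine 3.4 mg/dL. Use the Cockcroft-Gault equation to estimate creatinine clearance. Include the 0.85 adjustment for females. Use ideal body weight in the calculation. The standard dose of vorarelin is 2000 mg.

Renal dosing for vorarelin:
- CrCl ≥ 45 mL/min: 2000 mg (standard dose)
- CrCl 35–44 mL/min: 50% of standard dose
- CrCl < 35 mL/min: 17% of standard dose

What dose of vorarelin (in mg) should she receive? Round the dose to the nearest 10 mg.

CrCl = (140 − 36) × 40.2 / (72 × 3.4) × 0.85 = 4180.8 / 244.80 × 0.85 ≈ 14.5 mL/min
CrCl ≈ 15 mL/min → bracket < 35 mL/min.
17% of 2000 mg = 340 mg

340 mg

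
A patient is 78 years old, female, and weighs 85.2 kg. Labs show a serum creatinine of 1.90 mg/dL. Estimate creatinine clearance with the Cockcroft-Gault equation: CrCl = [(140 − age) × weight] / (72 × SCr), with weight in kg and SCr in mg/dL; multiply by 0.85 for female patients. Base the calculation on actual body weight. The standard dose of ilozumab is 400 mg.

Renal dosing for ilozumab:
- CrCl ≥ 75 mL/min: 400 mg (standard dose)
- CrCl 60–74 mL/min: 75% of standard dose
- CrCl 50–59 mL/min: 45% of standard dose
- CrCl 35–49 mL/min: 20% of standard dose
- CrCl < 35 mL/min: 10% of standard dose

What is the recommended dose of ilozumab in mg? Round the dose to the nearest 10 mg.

40 mg

CrCl = (140 − 78) × 85.2 / (72 × 1.9) × 0.85 = 5282.4 / 136.80 × 0.85 ≈ 32.8 mL/min
CrCl ≈ 33 mL/min → bracket < 35 mL/min.
10% of 400 mg = 40 mg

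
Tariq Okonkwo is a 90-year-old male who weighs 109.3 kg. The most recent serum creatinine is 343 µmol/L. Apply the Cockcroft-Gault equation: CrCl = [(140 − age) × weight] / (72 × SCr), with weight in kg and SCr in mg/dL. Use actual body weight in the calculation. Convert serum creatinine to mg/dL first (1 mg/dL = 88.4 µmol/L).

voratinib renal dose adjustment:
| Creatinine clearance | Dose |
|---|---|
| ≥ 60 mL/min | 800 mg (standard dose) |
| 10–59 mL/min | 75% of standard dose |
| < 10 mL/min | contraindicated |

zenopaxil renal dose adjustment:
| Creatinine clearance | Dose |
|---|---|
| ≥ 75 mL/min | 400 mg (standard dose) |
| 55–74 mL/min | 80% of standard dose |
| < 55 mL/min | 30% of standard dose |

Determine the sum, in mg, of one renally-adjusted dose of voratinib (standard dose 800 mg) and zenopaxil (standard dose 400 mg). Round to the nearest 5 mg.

SCr = 343 / 88.4 = 3.88 mg/dL
CrCl = (140 − 90) × 109.3 / (72 × 3.88) = 5465.0 / 279.36 ≈ 19.6 mL/min
CrCl ≈ 20 mL/min.
voratinib: 10–59 mL/min → 75% of 800 mg = 600 mg.
zenopaxil: < 55 mL/min → 30% of 400 mg = 120 mg.
Total = 600 + 120 = 720 mg.

720 mg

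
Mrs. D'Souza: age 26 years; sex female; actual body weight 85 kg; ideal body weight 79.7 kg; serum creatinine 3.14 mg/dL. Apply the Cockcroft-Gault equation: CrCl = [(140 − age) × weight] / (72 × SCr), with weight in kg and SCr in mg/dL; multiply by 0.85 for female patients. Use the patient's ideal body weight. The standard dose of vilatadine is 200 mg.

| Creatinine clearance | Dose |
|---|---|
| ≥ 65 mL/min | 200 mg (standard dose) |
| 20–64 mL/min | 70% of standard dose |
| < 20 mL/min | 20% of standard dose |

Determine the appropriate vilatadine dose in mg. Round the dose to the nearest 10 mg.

140 mg

CrCl = (140 − 26) × 79.7 / (72 × 3.14) × 0.85 = 9085.8 / 226.08 × 0.85 ≈ 34.2 mL/min
CrCl ≈ 34 mL/min → bracket 20–64 mL/min.
70% of 200 mg = 140 mg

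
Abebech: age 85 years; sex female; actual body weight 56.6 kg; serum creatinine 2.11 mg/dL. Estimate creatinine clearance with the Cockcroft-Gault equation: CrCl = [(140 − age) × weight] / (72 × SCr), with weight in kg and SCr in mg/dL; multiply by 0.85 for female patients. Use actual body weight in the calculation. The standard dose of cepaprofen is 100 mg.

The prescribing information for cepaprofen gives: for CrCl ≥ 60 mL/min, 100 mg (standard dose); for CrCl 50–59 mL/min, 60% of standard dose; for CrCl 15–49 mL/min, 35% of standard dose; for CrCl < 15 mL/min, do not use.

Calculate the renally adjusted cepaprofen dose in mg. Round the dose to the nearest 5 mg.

35 mg

CrCl = (140 − 85) × 56.6 / (72 × 2.11) × 0.85 = 3113.0 / 151.92 × 0.85 ≈ 17.4 mL/min
CrCl ≈ 17 mL/min → bracket 15–49 mL/min.
35% of 100 mg = 35 mg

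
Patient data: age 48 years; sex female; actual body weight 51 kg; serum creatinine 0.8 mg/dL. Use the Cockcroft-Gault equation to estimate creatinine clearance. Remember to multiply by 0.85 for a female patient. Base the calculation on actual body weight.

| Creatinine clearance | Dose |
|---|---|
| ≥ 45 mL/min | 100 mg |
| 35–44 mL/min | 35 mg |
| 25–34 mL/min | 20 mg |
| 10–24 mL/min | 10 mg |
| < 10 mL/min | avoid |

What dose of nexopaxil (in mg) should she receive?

100 mg

CrCl = (140 − 48) × 51 / (72 × 0.8) × 0.85 = 4692.0 / 57.60 × 0.85 ≈ 69.2 mL/min
CrCl ≈ 69 mL/min → bracket ≥ 45 mL/min.
Dose for this bracket: 100 mg.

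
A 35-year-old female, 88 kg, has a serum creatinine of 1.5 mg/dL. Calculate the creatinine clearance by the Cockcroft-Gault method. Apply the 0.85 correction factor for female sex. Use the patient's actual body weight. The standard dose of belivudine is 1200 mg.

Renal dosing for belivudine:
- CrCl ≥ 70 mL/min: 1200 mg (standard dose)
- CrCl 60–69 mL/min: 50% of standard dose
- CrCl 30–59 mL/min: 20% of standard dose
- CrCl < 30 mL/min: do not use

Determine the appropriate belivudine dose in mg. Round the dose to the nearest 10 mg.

1200 mg

CrCl = (140 − 35) × 88 / (72 × 1.5) × 0.85 = 9240.0 / 108.00 × 0.85 ≈ 72.7 mL/min
CrCl ≈ 73 mL/min → bracket ≥ 70 mL/min.
100% of 1200 mg = 1200 mg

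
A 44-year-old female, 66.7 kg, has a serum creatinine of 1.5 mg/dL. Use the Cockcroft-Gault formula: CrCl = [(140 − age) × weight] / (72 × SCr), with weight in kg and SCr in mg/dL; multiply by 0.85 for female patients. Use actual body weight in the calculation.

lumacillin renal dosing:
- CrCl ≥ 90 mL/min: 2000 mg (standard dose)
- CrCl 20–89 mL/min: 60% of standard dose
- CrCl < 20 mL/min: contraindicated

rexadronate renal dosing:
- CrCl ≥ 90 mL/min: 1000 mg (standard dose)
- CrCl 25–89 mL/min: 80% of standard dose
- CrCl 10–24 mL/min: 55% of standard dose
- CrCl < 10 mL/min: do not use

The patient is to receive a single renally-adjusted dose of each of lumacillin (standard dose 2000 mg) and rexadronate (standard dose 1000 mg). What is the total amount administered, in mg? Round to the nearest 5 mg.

CrCl = (140 − 44) × 66.7 / (72 × 1.5) × 0.85 = 6403.2 / 108.00 × 0.85 ≈ 50.4 mL/min
CrCl ≈ 50 mL/min.
lumacillin: 20–89 mL/min → 60% of 2000 mg = 1200 mg.
rexadronate: 25–89 mL/min → 80% of 1000 mg = 800 mg.
Total = 1200 + 800 = 2000 mg.

2000 mg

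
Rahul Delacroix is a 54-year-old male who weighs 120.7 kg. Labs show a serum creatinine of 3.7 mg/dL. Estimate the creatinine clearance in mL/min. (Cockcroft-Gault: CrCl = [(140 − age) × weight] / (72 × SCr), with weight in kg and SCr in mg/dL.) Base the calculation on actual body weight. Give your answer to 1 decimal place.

39.0 mL/min

CrCl = (140 − 54) × 120.7 / (72 × 3.7) = 10380.2 / 266.40 ≈ 39.0 mL/min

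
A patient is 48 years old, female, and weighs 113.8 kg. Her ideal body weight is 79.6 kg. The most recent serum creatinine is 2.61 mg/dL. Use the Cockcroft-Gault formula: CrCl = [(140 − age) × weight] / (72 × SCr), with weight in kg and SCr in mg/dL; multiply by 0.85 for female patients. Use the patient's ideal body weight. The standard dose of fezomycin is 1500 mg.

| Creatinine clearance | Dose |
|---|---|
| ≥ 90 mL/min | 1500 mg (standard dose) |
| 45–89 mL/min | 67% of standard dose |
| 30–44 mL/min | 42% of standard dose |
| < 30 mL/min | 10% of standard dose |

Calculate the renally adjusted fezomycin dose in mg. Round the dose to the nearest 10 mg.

630 mg

CrCl = (140 − 48) × 79.6 / (72 × 2.61) × 0.85 = 7323.2 / 187.92 × 0.85 ≈ 33.1 mL/min
CrCl ≈ 33 mL/min → bracket 30–44 mL/min.
42% of 1500 mg = 630 mg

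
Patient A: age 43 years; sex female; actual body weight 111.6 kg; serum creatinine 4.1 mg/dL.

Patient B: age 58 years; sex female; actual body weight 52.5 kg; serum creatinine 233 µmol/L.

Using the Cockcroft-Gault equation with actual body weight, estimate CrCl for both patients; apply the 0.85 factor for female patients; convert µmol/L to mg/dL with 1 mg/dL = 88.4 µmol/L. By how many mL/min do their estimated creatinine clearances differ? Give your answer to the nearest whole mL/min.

12 mL/min

Patient A: CrCl = (140 − 43) × 111.6 / (72 × 4.1) × 0.85 = 10825.2 / 295.20 × 0.85 ≈ 31.2 mL/min
Patient B: SCr = 233 / 88.4 = 2.636 mg/dL
Patient B: CrCl = (140 − 58) × 52.5 / (72 × 2.636) × 0.85 = 4305.0 / 189.79 × 0.85 ≈ 19.3 mL/min
|31.2 − 19.3| = 11.9 mL/min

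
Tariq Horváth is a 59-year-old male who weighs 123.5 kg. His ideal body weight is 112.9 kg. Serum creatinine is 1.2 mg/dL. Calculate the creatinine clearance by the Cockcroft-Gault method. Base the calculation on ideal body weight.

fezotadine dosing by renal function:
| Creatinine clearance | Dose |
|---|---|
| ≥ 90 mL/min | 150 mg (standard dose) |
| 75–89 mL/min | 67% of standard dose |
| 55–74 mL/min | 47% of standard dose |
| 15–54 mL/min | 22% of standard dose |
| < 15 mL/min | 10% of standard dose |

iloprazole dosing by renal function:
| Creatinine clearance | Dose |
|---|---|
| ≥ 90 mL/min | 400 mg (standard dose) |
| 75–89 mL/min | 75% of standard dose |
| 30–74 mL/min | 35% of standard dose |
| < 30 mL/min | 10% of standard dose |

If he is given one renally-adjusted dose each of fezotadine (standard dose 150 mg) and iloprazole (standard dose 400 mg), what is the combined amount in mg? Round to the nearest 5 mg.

550 mg

CrCl = (140 − 59) × 112.9 / (72 × 1.2) = 9144.9 / 86.40 ≈ 105.8 mL/min
CrCl ≈ 106 mL/min.
fezotadine: ≥ 90 mL/min → 100% of 150 mg = 150 mg.
iloprazole: ≥ 90 mL/min → 100% of 400 mg = 400 mg.
Total = 150 + 400 = 550 mg.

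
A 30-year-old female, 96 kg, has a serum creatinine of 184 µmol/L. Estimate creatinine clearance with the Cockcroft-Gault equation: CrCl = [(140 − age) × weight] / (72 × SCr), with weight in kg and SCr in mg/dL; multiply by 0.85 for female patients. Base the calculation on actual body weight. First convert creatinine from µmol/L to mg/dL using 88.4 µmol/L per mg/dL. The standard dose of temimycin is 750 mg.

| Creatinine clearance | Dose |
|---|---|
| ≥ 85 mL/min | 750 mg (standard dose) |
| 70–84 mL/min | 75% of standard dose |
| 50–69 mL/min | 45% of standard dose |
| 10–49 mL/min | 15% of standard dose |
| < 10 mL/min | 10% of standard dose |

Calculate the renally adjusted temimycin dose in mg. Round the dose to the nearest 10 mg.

SCr = 184 / 88.4 = 2.081 mg/dL
CrCl = (140 − 30) × 96 / (72 × 2.081) × 0.85 = 10560.0 / 149.83 × 0.85 ≈ 59.9 mL/min
CrCl ≈ 60 mL/min → bracket 50–69 mL/min.
45% of 750 mg = 337.5 mg → 340 mg

340 mg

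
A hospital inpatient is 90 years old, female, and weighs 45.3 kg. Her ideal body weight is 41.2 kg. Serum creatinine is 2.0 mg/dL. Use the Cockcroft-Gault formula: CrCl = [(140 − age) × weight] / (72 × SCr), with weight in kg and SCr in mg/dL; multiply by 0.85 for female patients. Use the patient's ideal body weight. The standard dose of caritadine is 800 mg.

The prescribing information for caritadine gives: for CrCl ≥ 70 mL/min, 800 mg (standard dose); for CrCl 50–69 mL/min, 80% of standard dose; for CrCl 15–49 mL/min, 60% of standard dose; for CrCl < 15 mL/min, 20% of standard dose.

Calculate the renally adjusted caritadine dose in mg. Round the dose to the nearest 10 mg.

160 mg

CrCl = (140 − 90) × 41.2 / (72 × 2) × 0.85 = 2060.0 / 144.00 × 0.85 ≈ 12.2 mL/min
CrCl ≈ 12 mL/min → bracket < 15 mL/min.
20% of 800 mg = 160 mg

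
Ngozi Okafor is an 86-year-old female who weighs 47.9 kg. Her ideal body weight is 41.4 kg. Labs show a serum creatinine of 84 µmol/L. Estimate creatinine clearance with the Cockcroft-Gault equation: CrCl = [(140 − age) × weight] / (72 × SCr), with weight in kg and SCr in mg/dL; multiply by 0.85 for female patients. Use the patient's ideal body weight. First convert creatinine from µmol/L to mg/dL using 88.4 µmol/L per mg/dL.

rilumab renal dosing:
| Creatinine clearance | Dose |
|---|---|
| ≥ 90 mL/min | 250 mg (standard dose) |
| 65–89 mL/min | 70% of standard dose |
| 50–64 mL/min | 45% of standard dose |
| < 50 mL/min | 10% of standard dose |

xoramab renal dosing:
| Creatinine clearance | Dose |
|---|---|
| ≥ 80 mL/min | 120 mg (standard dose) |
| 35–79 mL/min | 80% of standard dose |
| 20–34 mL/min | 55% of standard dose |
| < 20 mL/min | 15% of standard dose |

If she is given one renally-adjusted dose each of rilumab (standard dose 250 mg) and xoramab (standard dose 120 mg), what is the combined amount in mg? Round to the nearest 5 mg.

SCr = 84 / 88.4 = 0.95 mg/dL
CrCl = (140 − 86) × 41.4 / (72 × 0.95) × 0.85 = 2235.6 / 68.40 × 0.85 ≈ 27.8 mL/min
CrCl ≈ 28 mL/min.
rilumab: < 50 mL/min → 10% of 250 mg = 25 mg.
xoramab: 20–34 mL/min → 55% of 120 mg = 66 mg.
Total = 25 + 66 = 91 mg.

90 mg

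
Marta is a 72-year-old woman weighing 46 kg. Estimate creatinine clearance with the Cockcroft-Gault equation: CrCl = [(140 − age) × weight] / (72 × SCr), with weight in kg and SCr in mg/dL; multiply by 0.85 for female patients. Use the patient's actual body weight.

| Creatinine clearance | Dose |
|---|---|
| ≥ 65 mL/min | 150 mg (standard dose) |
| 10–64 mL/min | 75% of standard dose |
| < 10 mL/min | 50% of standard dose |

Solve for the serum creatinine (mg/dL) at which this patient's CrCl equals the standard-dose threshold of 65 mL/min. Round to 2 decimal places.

0.57 mg/dL

Standard dose requires CrCl ≥ 65 mL/min.
Set (140 − 72) × 46 × 0.85 / (72 × SCr) = 65
SCr = (140 − 72) × 46 × 0.85 / (72 × 65) = 0.568 mg/dL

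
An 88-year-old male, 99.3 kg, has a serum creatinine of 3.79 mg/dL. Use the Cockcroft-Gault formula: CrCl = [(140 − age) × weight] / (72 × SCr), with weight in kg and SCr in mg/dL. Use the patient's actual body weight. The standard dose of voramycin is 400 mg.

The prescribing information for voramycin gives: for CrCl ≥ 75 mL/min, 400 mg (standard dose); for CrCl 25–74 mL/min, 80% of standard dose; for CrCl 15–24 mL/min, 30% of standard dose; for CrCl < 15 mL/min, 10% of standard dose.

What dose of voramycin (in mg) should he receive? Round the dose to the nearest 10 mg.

120 mg

CrCl = (140 − 88) × 99.3 / (72 × 3.79) = 5163.6 / 272.88 ≈ 18.9 mL/min
CrCl ≈ 19 mL/min → bracket 15–24 mL/min.
30% of 400 mg = 120 mg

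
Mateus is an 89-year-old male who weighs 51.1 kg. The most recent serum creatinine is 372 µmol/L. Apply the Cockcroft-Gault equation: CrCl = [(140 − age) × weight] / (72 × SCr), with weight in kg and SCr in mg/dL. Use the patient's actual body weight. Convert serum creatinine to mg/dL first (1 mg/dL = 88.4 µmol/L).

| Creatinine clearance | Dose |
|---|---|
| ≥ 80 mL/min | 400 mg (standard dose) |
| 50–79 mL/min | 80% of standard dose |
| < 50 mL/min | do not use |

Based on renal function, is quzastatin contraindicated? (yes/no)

yes

SCr = 372 / 88.4 = 4.208 mg/dL
CrCl = (140 − 89) × 51.1 / (72 × 4.208) = 2606.1 / 302.98 ≈ 8.6 mL/min
CrCl ≈ 9 mL/min, which is < 50 mL/min.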